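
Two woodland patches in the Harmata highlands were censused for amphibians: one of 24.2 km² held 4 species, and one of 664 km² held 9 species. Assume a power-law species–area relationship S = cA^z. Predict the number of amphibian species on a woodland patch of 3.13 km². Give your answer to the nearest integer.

z = ln(9/4) / ln(664/24.2) = 0.8109 / 3.3119 = 0.2449
c = 4 / 24.2^0.2449 = 4 / 2.182 = 1.833
S₃ = 1.833 × 3.13^0.2449 = 1.833 × 1.322 ≈ 2.424

2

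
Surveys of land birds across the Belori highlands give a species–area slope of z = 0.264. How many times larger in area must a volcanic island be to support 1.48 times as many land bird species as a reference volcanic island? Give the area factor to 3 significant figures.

(A₂/A₁)^0.264 = 1.48, so A₂/A₁ = 1.48^(1/0.264) = 1.48^3.788
ln(A₂/A₁) = ln 1.48 / 0.264 = 0.3920 / 0.264 = 1.4850
A₂/A₁ = e^1.4850 ≈ 4.415

4.42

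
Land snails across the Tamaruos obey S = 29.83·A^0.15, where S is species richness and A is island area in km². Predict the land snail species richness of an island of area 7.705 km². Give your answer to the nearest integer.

S = 29.83 × 7.705^0.15 = 29.83 × 1.358 ≈ 40.52

41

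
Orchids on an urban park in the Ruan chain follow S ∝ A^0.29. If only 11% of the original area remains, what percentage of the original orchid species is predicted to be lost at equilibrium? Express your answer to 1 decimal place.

S_new/S_old = (A_new/A_old)^z = 0.11^0.29
= exp(0.29 × ln 0.11) = exp(0.29 × -2.2073) = exp(-0.6401) ≈ 0.5272
Fraction lost = 1 − 0.5272 = 0.4728

47.3%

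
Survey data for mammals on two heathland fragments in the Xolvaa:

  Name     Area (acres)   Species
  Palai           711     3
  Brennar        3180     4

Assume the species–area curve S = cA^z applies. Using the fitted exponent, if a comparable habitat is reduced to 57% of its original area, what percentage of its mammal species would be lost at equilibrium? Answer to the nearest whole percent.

10%

z = ln(4/3) / ln(3180/711) = 0.2877 / 1.4980 = 0.1920
S_new/S_old = (A_new/A_old)^z = 0.57^0.1920 = exp(0.1920 × -0.5621) = 0.8977
Fraction lost = 1 − 0.8977 = 0.1023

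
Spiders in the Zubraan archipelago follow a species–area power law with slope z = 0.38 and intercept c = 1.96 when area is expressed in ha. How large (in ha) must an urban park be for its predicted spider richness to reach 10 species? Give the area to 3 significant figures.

72.9 ha

10 = 1.96 × A^0.38  ⇒  A^0.38 = 10/1.96 = 5.102
ln A = ln(5.102) / 0.38 = 1.6296 / 0.38 = 4.2885
A = e^4.2885 ≈ 72.86 ha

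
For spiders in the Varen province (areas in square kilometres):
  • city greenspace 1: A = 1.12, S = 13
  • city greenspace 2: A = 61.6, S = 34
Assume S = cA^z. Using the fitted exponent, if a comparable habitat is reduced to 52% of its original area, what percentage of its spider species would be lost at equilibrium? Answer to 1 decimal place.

14.5%

z = ln(34/13) / ln(61.6/1.12) = 0.9614 / 4.0073 = 0.2399
S_new/S_old = (A_new/A_old)^z = 0.52^0.2399 = exp(0.2399 × -0.6539) = 0.8548
Fraction lost = 1 − 0.8548 = 0.1452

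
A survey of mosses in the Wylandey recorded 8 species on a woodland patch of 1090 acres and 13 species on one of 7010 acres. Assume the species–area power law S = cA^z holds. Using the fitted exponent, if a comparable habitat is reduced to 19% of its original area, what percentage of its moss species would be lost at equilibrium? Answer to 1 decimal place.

z = ln(13/8) / ln(7010/1090) = 0.4855 / 1.8612 = 0.2609
S_new/S_old = (A_new/A_old)^z = 0.19^0.2609 = exp(0.2609 × -1.6607) = 0.6484
Fraction lost = 1 − 0.6484 = 0.3516

35.2%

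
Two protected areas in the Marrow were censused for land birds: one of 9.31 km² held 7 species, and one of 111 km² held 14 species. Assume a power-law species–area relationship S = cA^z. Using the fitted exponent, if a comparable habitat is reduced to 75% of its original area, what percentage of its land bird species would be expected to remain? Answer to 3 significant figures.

92.3%

z = ln(14/7) / ln(111/9.31) = 0.6931 / 2.4784 = 0.2797
S_new/S_old = (A_new/A_old)^z = 0.75^0.2797 = exp(0.2797 × -0.2877) = 0.9227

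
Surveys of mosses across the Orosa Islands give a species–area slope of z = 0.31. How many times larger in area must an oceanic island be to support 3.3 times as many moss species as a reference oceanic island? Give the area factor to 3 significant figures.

(A₂/A₁)^0.31 = 3.3, so A₂/A₁ = 3.3^(1/0.31) = 3.3^3.226
ln(A₂/A₁) = ln 3.3 / 0.31 = 1.1939 / 0.31 = 3.8514
A₂/A₁ = e^3.8514 ≈ 47.06

47.1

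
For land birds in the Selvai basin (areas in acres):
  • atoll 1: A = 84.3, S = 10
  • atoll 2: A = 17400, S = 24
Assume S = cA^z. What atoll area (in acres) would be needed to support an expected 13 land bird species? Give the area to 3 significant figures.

416 acres

z = ln(24/10) / ln(17400/84.3) = 0.8755 / 5.3298 = 0.1643
c = 10 / 84.3^0.1643 = 10 / 2.072 = 4.827
A = (13/4.827)^(1/0.1643) ⇒ ln A = ln(2.693)/0.1643 = 6.0317
A = e^6.0317 ≈ 416.4 acres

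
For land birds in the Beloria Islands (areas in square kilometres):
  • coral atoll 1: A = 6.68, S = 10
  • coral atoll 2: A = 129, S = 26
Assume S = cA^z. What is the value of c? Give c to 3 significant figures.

z = ln(S₂/S₁) / ln(A₂/A₁) = ln(26/10) / ln(129/6.68) = 0.9555 / 2.9607 = 0.3227
c = S₁ / A₁^z = 10 / 6.68^0.3227 = 10 / 1.846 = 5.418

5.42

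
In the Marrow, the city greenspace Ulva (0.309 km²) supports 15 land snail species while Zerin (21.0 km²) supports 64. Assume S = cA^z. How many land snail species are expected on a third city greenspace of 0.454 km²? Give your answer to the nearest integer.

z = ln(64/15) / ln(21/0.309) = 1.4508 / 4.2189 = 0.3439
c = 15 / 0.309^0.3439 = 15 / 0.6677 = 22.46
S₃ = 22.46 × 0.454^0.3439 = 22.46 × 0.7622 ≈ 17.12

17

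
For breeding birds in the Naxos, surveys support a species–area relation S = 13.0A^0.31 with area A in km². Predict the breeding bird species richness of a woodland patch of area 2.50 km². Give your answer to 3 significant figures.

17.3

S = 13 × 2.5^0.31
ln S = ln 13 + 0.31 × ln 2.5 = 2.5649 + 0.31 × 0.9163 = 2.8490
S = e^2.8490 ≈ 17.27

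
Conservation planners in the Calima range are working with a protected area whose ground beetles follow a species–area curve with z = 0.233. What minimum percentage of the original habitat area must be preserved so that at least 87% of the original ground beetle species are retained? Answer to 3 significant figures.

55.0%

Need (A_new/A_old)^0.233 = 0.87, so A_new/A_old = 0.87^(1/0.233) = 0.87^4.292
ln(A_new/A_old) = ln 0.87 / 0.233 = -0.1393 / 0.233 = -0.5977
A_new/A_old = e^-0.5977 ≈ 0.5501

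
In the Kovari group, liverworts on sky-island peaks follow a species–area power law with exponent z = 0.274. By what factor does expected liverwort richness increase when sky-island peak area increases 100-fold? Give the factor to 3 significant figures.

3.53

S₂/S₁ = (A₂/A₁)^z = 100^0.274
ln(S₂/S₁) = 0.274 × ln 100 = 0.274 × 4.6052 = 1.2618
S₂/S₁ = e^1.2618 ≈ 3.532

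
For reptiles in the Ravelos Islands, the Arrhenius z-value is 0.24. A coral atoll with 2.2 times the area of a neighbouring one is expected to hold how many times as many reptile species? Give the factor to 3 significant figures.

S₂/S₁ = (A₂/A₁)^z = 2.2^0.24
ln(S₂/S₁) = 0.24 × ln 2.2 = 0.24 × 0.7885 = 0.1892
S₂/S₁ = e^0.1892 ≈ 1.208

1.21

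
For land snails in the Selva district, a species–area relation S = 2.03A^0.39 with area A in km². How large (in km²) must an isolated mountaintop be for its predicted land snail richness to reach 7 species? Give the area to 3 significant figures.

7 = 2.03 × A^0.39  ⇒  A^0.39 = 7/2.03 = 3.448
ln A = ln(3.448) / 0.39 = 1.2379 / 0.39 = 3.1740
A = e^3.1740 ≈ 23.9 km²

23.9 km²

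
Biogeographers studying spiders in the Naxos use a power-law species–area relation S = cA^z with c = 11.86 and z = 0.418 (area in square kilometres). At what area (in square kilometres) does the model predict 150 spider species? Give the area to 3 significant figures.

150 = 11.86 × A^0.418  ⇒  A^0.418 = 150/11.86 = 12.65
ln A = ln(12.65) / 0.418 = 2.5375 / 0.418 = 6.0705
A = e^6.0705 ≈ 432.9 square kilometres

433 square kilometres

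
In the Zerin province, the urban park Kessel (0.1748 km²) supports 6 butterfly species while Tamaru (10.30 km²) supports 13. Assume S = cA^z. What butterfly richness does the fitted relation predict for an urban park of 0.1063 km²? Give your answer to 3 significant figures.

5.46

z = ln(13/6) / ln(10.3/0.1748) = 0.7732 / 4.0763 = 0.1897
c = 6 / 0.1748^0.1897 = 6 / 0.7183 = 8.353
S₃ = 8.353 × 0.1063^0.1897 = 8.353 × 0.6537 ≈ 5.46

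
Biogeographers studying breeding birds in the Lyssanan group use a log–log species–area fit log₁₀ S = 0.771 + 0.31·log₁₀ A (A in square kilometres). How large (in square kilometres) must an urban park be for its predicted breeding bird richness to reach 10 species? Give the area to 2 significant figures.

5.5 square kilometres

10 = 5.902 × A^0.31  ⇒  A^0.31 = 10/5.902 = 1.694
ln A = ln(1.694) / 0.31 = 0.5273 / 0.31 = 1.7009
A = e^1.7009 ≈ 5.479 square kilometres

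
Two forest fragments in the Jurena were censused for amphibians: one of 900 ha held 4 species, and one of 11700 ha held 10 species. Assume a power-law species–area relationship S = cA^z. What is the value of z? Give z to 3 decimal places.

0.357

Taking logs: ln S = ln c + z ln A, so z = (ln S₂ − ln S₁)/(ln A₂ − ln A₁).
z = ln(10/4) / ln(11700/900) = ln(2.5) / ln(13) = 0.9163 / 2.5649 = 0.3572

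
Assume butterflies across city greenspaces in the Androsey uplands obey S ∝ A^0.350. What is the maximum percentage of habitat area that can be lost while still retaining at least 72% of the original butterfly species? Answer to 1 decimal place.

Need (A_new/A_old)^0.35 = 0.72, so A_new/A_old = 0.72^(1/0.35) = 0.72^2.857
ln(A_new/A_old) = ln 0.72 / 0.35 = -0.3285 / 0.35 = -0.9386
A_new/A_old = e^-0.9386 ≈ 0.3912
Fraction that can be lost = 1 − 0.3912 = 0.6088

60.9%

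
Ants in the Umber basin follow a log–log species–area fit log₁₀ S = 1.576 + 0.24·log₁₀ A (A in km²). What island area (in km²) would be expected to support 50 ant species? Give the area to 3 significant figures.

50 = 37.67 × A^0.24  ⇒  A^0.24 = 50/37.67 = 1.327
ln A = ln(1.327) / 0.24 = 0.2831 / 0.24 = 1.1798
A = e^1.1798 ≈ 3.254 km²

3.25 km²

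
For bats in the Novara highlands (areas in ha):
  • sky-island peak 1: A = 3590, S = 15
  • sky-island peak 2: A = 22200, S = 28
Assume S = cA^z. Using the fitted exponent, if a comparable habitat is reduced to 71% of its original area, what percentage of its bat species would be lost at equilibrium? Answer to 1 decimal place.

z = ln(28/15) / ln(22200/3590) = 0.6242 / 1.8219 = 0.3426
S_new/S_old = (A_new/A_old)^z = 0.71^0.3426 = exp(0.3426 × -0.3425) = 0.8893
Fraction lost = 1 − 0.8893 = 0.1107

11.1%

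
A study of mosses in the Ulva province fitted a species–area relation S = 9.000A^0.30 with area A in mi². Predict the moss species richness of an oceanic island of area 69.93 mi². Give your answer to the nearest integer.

32

S = 9 × 69.93^0.3
ln S = ln 9 + 0.3 × ln 69.93 = 2.1972 + 0.3 × 4.2475 = 3.4715
S = e^3.4715 ≈ 32.18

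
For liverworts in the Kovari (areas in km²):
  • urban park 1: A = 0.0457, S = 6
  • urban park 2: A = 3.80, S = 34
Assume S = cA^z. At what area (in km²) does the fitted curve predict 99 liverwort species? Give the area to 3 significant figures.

57.9 km²

z = ln(34/6) / ln(3.8/0.0457) = 1.7346 / 4.4207 = 0.3924
c = 6 / 0.0457^0.3924 = 6 / 0.298 = 20.14
A = (99/20.14)^(1/0.3924) ⇒ ln A = ln(4.916)/0.3924 = 4.0588
A = e^4.0588 ≈ 57.9 km²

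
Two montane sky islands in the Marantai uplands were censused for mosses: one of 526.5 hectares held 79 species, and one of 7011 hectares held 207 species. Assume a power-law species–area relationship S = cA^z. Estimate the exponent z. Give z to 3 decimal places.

Taking logs: ln S = ln c + z ln A, so z = (ln S₂ − ln S₁)/(ln A₂ − ln A₁).
z = ln(207/79) / ln(7011/526.5) = ln(2.62) / ln(13.32) = 0.9633 / 2.5890 = 0.3721

0.372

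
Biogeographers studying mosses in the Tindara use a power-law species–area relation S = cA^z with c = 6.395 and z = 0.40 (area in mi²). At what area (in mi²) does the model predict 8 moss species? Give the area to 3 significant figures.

1.75 mi²

8 = 6.395 × A^0.4  ⇒  A^0.4 = 8/6.395 = 1.251
ln A = ln(1.251) / 0.4 = 0.2239 / 0.4 = 0.5598
A = e^0.5598 ≈ 1.75 mi²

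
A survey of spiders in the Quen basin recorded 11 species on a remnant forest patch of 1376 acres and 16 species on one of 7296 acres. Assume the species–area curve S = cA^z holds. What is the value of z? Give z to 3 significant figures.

0.225

Taking logs: ln S = ln c + z ln A, so z = (ln S₂ − ln S₁)/(ln A₂ − ln A₁).
z = ln(16/11) / ln(7296/1376) = ln(1.455) / ln(5.302) = 0.3747 / 1.6681 = 0.2246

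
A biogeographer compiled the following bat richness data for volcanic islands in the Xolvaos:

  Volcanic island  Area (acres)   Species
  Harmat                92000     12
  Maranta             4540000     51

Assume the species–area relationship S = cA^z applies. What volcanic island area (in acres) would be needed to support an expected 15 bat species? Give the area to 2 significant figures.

z = ln(51/12) / ln(4540000/92000) = 1.4469 / 3.8989 = 0.3711
c = 12 / 92000^0.3711 = 12 / 69.52 = 0.1726
A = (15/0.1726)^(1/0.3711) ⇒ ln A = ln(86.9)/0.3711 = 12.0308
A = e^12.0308 ≈ 167851 acres

170000 acres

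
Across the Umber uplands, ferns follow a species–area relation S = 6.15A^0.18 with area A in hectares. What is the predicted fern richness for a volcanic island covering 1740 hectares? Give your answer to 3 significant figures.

23.6

S = 6.15 × 1740^0.18 = 6.15 × 3.831 ≈ 23.56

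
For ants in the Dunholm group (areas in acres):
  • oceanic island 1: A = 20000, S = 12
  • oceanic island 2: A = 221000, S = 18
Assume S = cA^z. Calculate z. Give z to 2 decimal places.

Taking logs: ln S = ln c + z ln A, so z = (ln S₂ − ln S₁)/(ln A₂ − ln A₁).
z = ln(18/12) / ln(221000/20000) = ln(1.5) / ln(11.05) = 0.4055 / 2.4024 = 0.1688

0.17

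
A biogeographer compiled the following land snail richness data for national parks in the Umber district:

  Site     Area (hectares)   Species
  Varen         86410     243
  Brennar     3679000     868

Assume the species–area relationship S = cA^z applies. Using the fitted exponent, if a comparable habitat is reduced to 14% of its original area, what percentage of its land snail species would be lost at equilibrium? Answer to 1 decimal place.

48.7%

z = ln(868/243) / ln(3679000/86410) = 1.2731 / 3.7513 = 0.3394
S_new/S_old = (A_new/A_old)^z = 0.14^0.3394 = exp(0.3394 × -1.9661) = 0.5131
Fraction lost = 1 − 0.5131 = 0.4869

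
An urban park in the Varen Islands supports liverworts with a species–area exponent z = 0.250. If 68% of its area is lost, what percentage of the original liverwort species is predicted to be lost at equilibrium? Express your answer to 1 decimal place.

S_new/S_old = (A_new/A_old)^z = 0.32^0.25
= exp(0.25 × ln 0.32) = exp(0.25 × -1.1394) = exp(-0.2849) ≈ 0.7521
Fraction lost = 1 − 0.7521 = 0.2479

24.8%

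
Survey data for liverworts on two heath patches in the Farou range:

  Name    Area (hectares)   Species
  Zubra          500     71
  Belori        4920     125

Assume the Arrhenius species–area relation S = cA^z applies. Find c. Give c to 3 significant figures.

z = ln(S₂/S₁) / ln(A₂/A₁) = ln(125/71) / ln(4920/500) = 0.5656 / 2.2865 = 0.2474
c = S₁ / A₁^z = 71 / 500^0.2474 = 71 / 4.652 = 15.26

15.3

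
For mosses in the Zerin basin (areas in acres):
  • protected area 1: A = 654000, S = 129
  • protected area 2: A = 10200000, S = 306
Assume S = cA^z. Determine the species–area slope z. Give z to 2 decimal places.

Taking logs: ln S = ln c + z ln A, so z = (ln S₂ − ln S₁)/(ln A₂ − ln A₁).
z = ln(306/129) / ln(10200000/654000) = ln(2.372) / ln(15.6) = 0.8638 / 2.7470 = 0.3144

0.31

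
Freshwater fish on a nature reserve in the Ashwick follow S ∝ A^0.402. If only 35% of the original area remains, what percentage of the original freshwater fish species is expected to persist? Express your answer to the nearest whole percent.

S_new/S_old = (A_new/A_old)^z = 0.35^0.402
= exp(0.402 × ln 0.35) = exp(0.402 × -1.0498) = exp(-0.4220) ≈ 0.6557

66%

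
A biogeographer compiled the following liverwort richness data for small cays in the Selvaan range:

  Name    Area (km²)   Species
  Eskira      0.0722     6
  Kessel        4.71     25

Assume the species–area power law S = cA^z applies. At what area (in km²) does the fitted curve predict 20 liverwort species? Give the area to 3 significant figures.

2.45 km²

z = ln(25/6) / ln(4.71/0.0722) = 1.4271 / 4.1780 = 0.3416
c = 6 / 0.0722^0.3416 = 6 / 0.4075 = 14.72
A = (20/14.72)^(1/0.3416) ⇒ ln A = ln(1.358)/0.3416 = 0.8964
A = e^0.8964 ≈ 2.451 km²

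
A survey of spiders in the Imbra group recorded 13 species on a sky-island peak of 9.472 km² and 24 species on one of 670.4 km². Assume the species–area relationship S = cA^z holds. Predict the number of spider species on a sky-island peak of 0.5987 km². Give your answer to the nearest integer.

z = ln(24/13) / ln(670.4/9.472) = 0.6131 / 4.2595 = 0.1439
c = 13 / 9.472^0.1439 = 13 / 1.382 = 9.406
S₃ = 9.406 × 0.5987^0.1439 = 9.406 × 0.9288 ≈ 8.736

9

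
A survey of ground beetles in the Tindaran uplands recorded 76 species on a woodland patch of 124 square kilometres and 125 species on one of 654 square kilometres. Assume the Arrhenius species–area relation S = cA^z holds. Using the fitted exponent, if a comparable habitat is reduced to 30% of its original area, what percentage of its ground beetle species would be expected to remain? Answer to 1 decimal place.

69.7%

z = ln(125/76) / ln(654/124) = 0.4976 / 1.6628 = 0.2992
S_new/S_old = (A_new/A_old)^z = 0.3^0.2992 = exp(0.2992 × -1.2040) = 0.6975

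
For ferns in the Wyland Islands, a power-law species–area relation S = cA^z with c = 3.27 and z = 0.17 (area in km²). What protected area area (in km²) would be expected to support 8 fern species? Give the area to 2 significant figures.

8 = 3.27 × A^0.17  ⇒  A^0.17 = 8/3.27 = 2.446
ln A = ln(2.446) / 0.17 = 0.8947 / 0.17 = 5.2627
A = e^5.2627 ≈ 193 km²

190 km²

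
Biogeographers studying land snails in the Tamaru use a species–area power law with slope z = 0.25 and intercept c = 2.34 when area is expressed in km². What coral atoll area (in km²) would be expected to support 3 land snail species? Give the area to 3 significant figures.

2.70 km²

3 = 2.34 × A^0.25  ⇒  A^0.25 = 3/2.34 = 1.282
ln A = ln(1.282) / 0.25 = 0.2485 / 0.25 = 0.9938
A = e^0.9938 ≈ 2.702 km²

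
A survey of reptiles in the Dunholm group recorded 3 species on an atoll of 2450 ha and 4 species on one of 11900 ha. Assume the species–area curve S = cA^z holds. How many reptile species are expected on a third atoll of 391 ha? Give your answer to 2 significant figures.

2.1

z = ln(4/3) / ln(11900/2450) = 0.2877 / 1.5805 = 0.1820
c = 3 / 2450^0.1820 = 3 / 4.139 = 0.7248
S₃ = 0.7248 × 391^0.1820 = 0.7248 × 2.964 ≈ 2.148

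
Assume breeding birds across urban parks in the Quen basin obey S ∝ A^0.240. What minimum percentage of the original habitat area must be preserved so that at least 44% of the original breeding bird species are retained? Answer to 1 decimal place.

3.3%

Need (A_new/A_old)^0.24 = 0.44, so A_new/A_old = 0.44^(1/0.24) = 0.44^4.167
ln(A_new/A_old) = ln 0.44 / 0.24 = -0.8210 / 0.24 = -3.4208
A_new/A_old = e^-3.4208 ≈ 0.03269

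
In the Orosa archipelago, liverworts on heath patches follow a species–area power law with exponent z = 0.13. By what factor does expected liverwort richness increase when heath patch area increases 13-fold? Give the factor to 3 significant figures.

S₂/S₁ = (A₂/A₁)^z = 13^0.13
ln(S₂/S₁) = 0.13 × ln 13 = 0.13 × 2.5649 = 0.3334
S₂/S₁ = e^0.3334 ≈ 1.396

1.40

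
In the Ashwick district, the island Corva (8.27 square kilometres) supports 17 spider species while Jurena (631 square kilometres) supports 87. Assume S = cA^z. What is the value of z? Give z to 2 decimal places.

0.38

Taking logs: ln S = ln c + z ln A, so z = (ln S₂ − ln S₁)/(ln A₂ − ln A₁).
z = ln(87/17) / ln(631/8.27) = ln(5.118) / ln(76.3) = 1.6327 / 4.3347 = 0.3767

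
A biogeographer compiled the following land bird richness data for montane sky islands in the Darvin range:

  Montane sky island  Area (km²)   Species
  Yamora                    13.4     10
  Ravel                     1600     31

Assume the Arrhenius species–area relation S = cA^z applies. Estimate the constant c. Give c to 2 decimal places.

5.41

z = ln(S₂/S₁) / ln(A₂/A₁) = ln(31/10) / ln(1600/13.4) = 1.1314 / 4.7825 = 0.2366
c = S₁ / A₁^z = 10 / 13.4^0.2366 = 10 / 1.848 = 5.412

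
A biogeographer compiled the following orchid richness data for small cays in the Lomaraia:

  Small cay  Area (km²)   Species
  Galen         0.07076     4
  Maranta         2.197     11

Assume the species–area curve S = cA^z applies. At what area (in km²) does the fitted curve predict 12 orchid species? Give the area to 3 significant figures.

z = ln(11/4) / ln(2.197/0.07076) = 1.0116 / 3.4356 = 0.2945
c = 4 / 0.07076^0.2945 = 4 / 0.4585 = 8.725
A = (12/8.725)^(1/0.2945) ⇒ ln A = ln(1.375)/0.2945 = 1.0826
A = e^1.0826 ≈ 2.952 km²

2.95 km²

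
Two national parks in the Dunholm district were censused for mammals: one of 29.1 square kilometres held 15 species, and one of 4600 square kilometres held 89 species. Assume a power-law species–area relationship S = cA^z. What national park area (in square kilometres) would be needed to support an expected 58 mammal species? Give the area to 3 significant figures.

1360 square kilometres

z = ln(89/15) / ln(4600/29.1) = 1.7806 / 5.0631 = 0.3517
c = 15 / 29.1^0.3517 = 15 / 3.272 = 4.584
A = (58/4.584)^(1/0.3517) ⇒ ln A = ln(12.65)/0.3517 = 7.2162
A = e^7.2162 ≈ 1361 square kilometres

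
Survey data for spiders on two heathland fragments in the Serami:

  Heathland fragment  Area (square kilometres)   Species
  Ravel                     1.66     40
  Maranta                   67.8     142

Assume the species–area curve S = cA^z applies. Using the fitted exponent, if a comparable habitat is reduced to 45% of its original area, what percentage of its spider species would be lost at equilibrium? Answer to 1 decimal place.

23.9%

z = ln(142/40) / ln(67.8/1.66) = 1.2669 / 3.7097 = 0.3415
S_new/S_old = (A_new/A_old)^z = 0.45^0.3415 = exp(0.3415 × -0.7985) = 0.7613
Fraction lost = 1 − 0.7613 = 0.2387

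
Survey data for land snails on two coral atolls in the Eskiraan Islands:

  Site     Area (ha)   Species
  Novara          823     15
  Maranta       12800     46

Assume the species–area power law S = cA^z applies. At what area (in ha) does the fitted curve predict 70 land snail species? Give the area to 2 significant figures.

36000 ha

z = ln(46/15) / ln(12800/823) = 1.1206 / 2.7442 = 0.4083
c = 15 / 823^0.4083 = 15 / 15.51 = 0.9674
A = (70/0.9674)^(1/0.4083) ⇒ ln A = ln(72.36)/0.4083 = 10.4854
A = e^10.4854 ≈ 35789 ha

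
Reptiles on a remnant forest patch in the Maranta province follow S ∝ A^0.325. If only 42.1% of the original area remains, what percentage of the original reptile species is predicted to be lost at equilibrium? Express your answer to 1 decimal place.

24.5%

S_new/S_old = (A_new/A_old)^z = 0.421^0.325
= exp(0.325 × ln 0.421) = exp(0.325 × -0.8651) = exp(-0.2812) ≈ 0.7549
Fraction lost = 1 − 0.7549 = 0.2451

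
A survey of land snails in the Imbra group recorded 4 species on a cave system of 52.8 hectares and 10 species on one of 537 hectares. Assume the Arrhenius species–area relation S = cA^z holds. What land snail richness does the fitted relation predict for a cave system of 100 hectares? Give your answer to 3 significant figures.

5.15

z = ln(10/4) / ln(537/52.8) = 0.9163 / 2.3195 = 0.3950
c = 4 / 52.8^0.3950 = 4 / 4.792 = 0.8347
S₃ = 0.8347 × 100^0.3950 = 0.8347 × 6.167 ≈ 5.148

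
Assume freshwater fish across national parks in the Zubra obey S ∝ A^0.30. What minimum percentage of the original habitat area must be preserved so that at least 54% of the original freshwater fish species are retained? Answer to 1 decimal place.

Need (A_new/A_old)^0.3 = 0.54, so A_new/A_old = 0.54^(1/0.3) = 0.54^3.333
ln(A_new/A_old) = ln 0.54 / 0.3 = -0.6162 / 0.3 = -2.0540
A_new/A_old = e^-2.0540 ≈ 0.1282

12.8%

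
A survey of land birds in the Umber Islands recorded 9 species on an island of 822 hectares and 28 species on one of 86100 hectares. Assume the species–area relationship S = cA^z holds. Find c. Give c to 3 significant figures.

1.75

z = ln(S₂/S₁) / ln(A₂/A₁) = ln(28/9) / ln(86100/822) = 1.1350 / 4.6515 = 0.2440
c = S₁ / A₁^z = 9 / 822^0.2440 = 9 / 5.143 = 1.75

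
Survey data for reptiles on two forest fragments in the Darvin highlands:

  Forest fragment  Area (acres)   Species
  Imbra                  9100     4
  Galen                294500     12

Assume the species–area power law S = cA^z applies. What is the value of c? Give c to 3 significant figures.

z = ln(S₂/S₁) / ln(A₂/A₁) = ln(12/4) / ln(294500/9100) = 1.0986 / 3.4770 = 0.3160
c = S₁ / A₁^z = 4 / 9100^0.3160 = 4 / 17.82 = 0.2245

0.224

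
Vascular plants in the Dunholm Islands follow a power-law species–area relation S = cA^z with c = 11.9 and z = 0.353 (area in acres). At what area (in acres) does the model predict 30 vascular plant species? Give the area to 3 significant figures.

30 = 11.9 × A^0.353  ⇒  A^0.353 = 30/11.9 = 2.521
ln A = ln(2.521) / 0.353 = 0.9247 / 0.353 = 2.6194
A = e^2.6194 ≈ 13.73 acres

13.7 acres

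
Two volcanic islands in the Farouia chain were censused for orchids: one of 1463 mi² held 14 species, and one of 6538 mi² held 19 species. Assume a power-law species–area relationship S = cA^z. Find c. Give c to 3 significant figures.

z = ln(S₂/S₁) / ln(A₂/A₁) = ln(19/14) / ln(6538/1463) = 0.3054 / 1.4971 = 0.2040
c = S₁ / A₁^z = 14 / 1463^0.2040 = 14 / 4.422 = 3.166

3.17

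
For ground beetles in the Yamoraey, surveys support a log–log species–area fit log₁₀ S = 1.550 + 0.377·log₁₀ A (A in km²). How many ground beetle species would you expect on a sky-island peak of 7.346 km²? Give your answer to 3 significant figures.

S = 35.48 × 7.346^0.377
ln S = ln 35.48 + 0.377 × ln 7.346 = 3.5690 + 0.377 × 1.9942 = 4.3208
S = e^4.3208 ≈ 75.25

75.2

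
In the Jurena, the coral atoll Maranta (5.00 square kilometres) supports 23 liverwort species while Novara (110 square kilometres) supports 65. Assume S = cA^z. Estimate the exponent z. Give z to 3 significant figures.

Taking logs: ln S = ln c + z ln A, so z = (ln S₂ − ln S₁)/(ln A₂ − ln A₁).
z = ln(65/23) / ln(110/5) = ln(2.826) / ln(22) = 1.0389 / 3.0910 = 0.3361

0.336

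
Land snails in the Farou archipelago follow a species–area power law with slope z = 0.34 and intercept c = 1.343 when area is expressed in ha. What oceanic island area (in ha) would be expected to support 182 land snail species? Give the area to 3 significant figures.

1860000 ha

182 = 1.343 × A^0.34  ⇒  A^0.34 = 182/1.343 = 135.5
ln A = ln(135.5) / 0.34 = 4.9091 / 0.34 = 14.4385
A = e^14.4385 ≈ 1864553 ha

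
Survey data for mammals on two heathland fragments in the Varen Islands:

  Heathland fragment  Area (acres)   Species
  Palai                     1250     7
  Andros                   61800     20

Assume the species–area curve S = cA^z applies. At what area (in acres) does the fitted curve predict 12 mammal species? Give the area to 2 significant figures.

9300 acres

z = ln(20/7) / ln(61800/1250) = 1.0498 / 3.9008 = 0.2691
c = 7 / 1250^0.2691 = 7 / 6.815 = 1.027
A = (12/1.027)^(1/0.2691) ⇒ ln A = ln(11.68)/0.2691 = 9.1336
A = e^9.1336 ≈ 9261 acres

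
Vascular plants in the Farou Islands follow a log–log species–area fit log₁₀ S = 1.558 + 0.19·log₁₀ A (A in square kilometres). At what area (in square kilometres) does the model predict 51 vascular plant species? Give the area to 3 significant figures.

51 = 36.14 × A^0.19  ⇒  A^0.19 = 51/36.14 = 1.411
ln A = ln(1.411) / 0.19 = 0.3444 / 0.19 = 1.8126
A = e^1.8126 ≈ 6.126 square kilometres

6.13 square kilometres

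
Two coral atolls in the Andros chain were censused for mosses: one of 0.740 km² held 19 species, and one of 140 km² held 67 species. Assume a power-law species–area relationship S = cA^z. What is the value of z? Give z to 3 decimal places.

0.240

Taking logs: ln S = ln c + z ln A, so z = (ln S₂ − ln S₁)/(ln A₂ − ln A₁).
z = ln(67/19) / ln(140/0.74) = ln(3.526) / ln(189.2) = 1.2603 / 5.2427 = 0.2404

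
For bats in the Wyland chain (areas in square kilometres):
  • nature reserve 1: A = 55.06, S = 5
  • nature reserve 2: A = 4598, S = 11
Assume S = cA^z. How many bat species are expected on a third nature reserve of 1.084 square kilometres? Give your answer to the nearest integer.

2

z = ln(11/5) / ln(4598/55.06) = 0.7885 / 4.4250 = 0.1782
c = 5 / 55.06^0.1782 = 5 / 2.043 = 2.448
S₃ = 2.448 × 1.084^0.1782 = 2.448 × 1.014 ≈ 2.483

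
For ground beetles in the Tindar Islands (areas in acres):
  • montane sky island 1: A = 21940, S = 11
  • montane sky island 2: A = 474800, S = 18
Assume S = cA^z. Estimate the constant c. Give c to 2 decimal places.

z = ln(S₂/S₁) / ln(A₂/A₁) = ln(18/11) / ln(474800/21940) = 0.4925 / 3.0746 = 0.1602
c = S₁ / A₁^z = 11 / 21940^0.1602 = 11 / 4.959 = 2.218

2.22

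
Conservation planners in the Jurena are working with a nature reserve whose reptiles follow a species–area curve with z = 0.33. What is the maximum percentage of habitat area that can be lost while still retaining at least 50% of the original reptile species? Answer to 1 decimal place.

87.8%

Need (A_new/A_old)^0.33 = 0.5, so A_new/A_old = 0.5^(1/0.33) = 0.5^3.03
ln(A_new/A_old) = ln 0.5 / 0.33 = -0.6931 / 0.33 = -2.1004
A_new/A_old = e^-2.1004 ≈ 0.1224
Fraction that can be lost = 1 − 0.1224 = 0.8776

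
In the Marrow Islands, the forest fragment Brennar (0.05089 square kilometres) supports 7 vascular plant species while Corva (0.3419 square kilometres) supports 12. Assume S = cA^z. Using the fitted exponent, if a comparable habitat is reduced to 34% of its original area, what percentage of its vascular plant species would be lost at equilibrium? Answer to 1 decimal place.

26.3%

z = ln(12/7) / ln(0.3419/0.05089) = 0.5390 / 1.9049 = 0.2830
S_new/S_old = (A_new/A_old)^z = 0.34^0.2830 = exp(0.2830 × -1.0788) = 0.7369
Fraction lost = 1 − 0.7369 = 0.2631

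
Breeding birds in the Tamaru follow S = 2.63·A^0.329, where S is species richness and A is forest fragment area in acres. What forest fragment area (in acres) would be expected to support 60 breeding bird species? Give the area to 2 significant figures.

60 = 2.63 × A^0.329  ⇒  A^0.329 = 60/2.63 = 22.81
ln A = ln(22.81) / 0.329 = 3.1274 / 0.329 = 9.5057
A = e^9.5057 ≈ 13435 acres

13000 acres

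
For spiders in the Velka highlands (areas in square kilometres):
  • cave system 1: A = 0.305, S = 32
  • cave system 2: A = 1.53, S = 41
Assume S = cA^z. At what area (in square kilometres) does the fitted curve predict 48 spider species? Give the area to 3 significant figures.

z = ln(41/32) / ln(1.53/0.305) = 0.2478 / 1.6127 = 0.1537
c = 32 / 0.305^0.1537 = 32 / 0.8332 = 38.41
A = (48/38.41)^(1/0.1537) ⇒ ln A = ln(1.25)/0.1537 = 1.4510
A = e^1.4510 ≈ 4.267 square kilometres

4.27 square kilometres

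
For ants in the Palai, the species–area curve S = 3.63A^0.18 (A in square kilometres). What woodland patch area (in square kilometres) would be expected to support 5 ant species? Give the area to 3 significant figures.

5 = 3.63 × A^0.18  ⇒  A^0.18 = 5/3.63 = 1.377
ln A = ln(1.377) / 0.18 = 0.3202 / 0.18 = 1.7789
A = e^1.7789 ≈ 5.923 square kilometres

5.92 square kilometres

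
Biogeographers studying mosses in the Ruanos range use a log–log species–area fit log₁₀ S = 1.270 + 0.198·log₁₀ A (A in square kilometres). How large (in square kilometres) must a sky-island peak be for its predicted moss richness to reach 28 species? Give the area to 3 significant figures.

28 = 18.62 × A^0.198  ⇒  A^0.198 = 28/18.62 = 1.504
ln A = ln(1.504) / 0.198 = 0.4079 / 0.198 = 2.0602
A = e^2.0602 ≈ 7.848 square kilometres

7.85 square kilometres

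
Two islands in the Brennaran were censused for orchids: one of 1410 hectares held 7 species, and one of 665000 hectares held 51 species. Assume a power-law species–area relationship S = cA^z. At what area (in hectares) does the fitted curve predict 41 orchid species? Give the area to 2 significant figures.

340000 hectares

z = ln(51/7) / ln(665000/1410) = 1.9859 / 6.1562 = 0.3226
c = 7 / 1410^0.3226 = 7 / 10.37 = 0.6748
A = (41/0.6748)^(1/0.3226) ⇒ ln A = ln(60.76)/0.3226 = 12.7310
A = e^12.7310 ≈ 338058 hectares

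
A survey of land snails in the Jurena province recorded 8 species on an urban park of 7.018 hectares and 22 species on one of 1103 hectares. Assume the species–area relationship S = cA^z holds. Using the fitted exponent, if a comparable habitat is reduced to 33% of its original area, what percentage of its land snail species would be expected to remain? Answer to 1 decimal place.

z = ln(22/8) / ln(1103/7.018) = 1.0116 / 5.0573 = 0.2000
S_new/S_old = (A_new/A_old)^z = 0.33^0.2000 = exp(0.2000 × -1.1087) = 0.8011

80.1%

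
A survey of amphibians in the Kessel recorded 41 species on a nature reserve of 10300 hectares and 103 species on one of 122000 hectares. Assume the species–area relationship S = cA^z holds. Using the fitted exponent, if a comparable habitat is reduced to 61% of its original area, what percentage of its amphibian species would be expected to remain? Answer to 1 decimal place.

83.2%

z = ln(103/41) / ln(122000/10300) = 0.9212 / 2.4719 = 0.3727
S_new/S_old = (A_new/A_old)^z = 0.61^0.3727 = exp(0.3727 × -0.4943) = 0.8318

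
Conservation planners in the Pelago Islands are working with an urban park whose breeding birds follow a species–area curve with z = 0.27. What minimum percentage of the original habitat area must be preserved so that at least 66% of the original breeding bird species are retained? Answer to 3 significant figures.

Need (A_new/A_old)^0.27 = 0.66, so A_new/A_old = 0.66^(1/0.27) = 0.66^3.704
ln(A_new/A_old) = ln 0.66 / 0.27 = -0.4155 / 0.27 = -1.5389
A_new/A_old = e^-1.5389 ≈ 0.2146

21.5%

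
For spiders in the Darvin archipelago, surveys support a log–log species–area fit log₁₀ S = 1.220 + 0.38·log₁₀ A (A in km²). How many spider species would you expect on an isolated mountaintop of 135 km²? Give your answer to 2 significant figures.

S = 16.6 × 135^0.38
ln S = ln 16.6 + 0.38 × ln 135 = 2.8092 + 0.38 × 4.9053 = 4.6732
S = e^4.6732 ≈ 107

110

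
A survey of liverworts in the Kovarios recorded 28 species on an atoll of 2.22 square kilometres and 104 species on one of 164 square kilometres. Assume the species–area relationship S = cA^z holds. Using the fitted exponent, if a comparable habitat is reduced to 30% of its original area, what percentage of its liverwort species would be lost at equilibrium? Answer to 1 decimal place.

z = ln(104/28) / ln(164/2.22) = 1.3122 / 4.3024 = 0.3050
S_new/S_old = (A_new/A_old)^z = 0.3^0.3050 = exp(0.3050 × -1.2040) = 0.6927
Fraction lost = 1 − 0.6927 = 0.3073

30.7%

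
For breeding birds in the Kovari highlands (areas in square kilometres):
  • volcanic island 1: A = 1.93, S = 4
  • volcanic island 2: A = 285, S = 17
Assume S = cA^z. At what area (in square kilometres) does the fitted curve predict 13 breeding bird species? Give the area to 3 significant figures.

113 square kilometres

z = ln(17/4) / ln(285/1.93) = 1.4469 / 4.9950 = 0.2897
c = 4 / 1.93^0.2897 = 4 / 1.21 = 3.306
A = (13/3.306)^(1/0.2897) ⇒ ln A = ln(3.932)/0.2897 = 4.7264
A = e^4.7264 ≈ 112.9 square kilometres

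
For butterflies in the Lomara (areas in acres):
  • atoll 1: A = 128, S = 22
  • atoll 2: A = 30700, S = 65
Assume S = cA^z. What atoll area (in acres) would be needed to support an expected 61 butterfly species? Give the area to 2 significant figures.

z = ln(65/22) / ln(30700/128) = 1.0833 / 5.4800 = 0.1977
c = 22 / 128^0.1977 = 22 / 2.61 = 8.43
A = (61/8.43)^(1/0.1977) ⇒ ln A = ln(7.236)/0.1977 = 10.0107
A = e^10.0107 ≈ 22264 acres

22000 acres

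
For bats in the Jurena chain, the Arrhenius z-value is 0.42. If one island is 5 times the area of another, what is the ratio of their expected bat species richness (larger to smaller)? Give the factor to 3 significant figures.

1.97

S₂/S₁ = (A₂/A₁)^z = 5^0.42
ln(S₂/S₁) = 0.42 × ln 5 = 0.42 × 1.6094 = 0.6760
S₂/S₁ = e^0.6760 ≈ 1.966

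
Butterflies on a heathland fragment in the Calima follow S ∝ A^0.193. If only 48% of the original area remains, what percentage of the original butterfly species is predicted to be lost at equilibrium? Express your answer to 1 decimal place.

S_new/S_old = (A_new/A_old)^z = 0.48^0.193
= exp(0.193 × ln 0.48) = exp(0.193 × -0.7340) = exp(-0.1417) ≈ 0.8679
Fraction lost = 1 − 0.8679 = 0.1321

13.2%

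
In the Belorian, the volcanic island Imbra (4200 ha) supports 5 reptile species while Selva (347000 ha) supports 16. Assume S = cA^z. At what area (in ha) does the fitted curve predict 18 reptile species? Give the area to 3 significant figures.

z = ln(16/5) / ln(347000/4200) = 1.1632 / 4.4142 = 0.2635
c = 5 / 4200^0.2635 = 5 / 9.01 = 0.5549
A = (18/0.5549)^(1/0.2635) ⇒ ln A = ln(32.44)/0.2635 = 13.2041
A = e^13.2041 ≈ 542571 ha

543000 ha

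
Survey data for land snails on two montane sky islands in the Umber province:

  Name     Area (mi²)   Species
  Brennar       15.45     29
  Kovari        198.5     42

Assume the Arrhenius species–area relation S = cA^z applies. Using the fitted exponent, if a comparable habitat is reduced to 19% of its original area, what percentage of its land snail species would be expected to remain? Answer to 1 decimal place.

78.6%

z = ln(42/29) / ln(198.5/15.45) = 0.3704 / 2.5532 = 0.1451
S_new/S_old = (A_new/A_old)^z = 0.19^0.1451 = exp(0.1451 × -1.6607) = 0.7859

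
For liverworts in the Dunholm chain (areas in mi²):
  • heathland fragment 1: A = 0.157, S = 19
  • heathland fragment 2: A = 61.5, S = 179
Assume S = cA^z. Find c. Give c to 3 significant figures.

38.1

z = ln(S₂/S₁) / ln(A₂/A₁) = ln(179/19) / ln(61.5/0.157) = 2.2429 / 5.9705 = 0.3757
c = S₁ / A₁^z = 19 / 0.157^0.3757 = 19 / 0.4988 = 38.09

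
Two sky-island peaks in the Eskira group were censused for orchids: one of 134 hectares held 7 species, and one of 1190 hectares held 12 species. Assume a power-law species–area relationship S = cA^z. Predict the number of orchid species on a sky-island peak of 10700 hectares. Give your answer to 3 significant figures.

20.6

z = ln(12/7) / ln(1190/134) = 0.5390 / 2.1839 = 0.2468
c = 7 / 134^0.2468 = 7 / 3.35 = 2.09
S₃ = 2.09 × 10700^0.2468 = 2.09 × 9.874 ≈ 20.63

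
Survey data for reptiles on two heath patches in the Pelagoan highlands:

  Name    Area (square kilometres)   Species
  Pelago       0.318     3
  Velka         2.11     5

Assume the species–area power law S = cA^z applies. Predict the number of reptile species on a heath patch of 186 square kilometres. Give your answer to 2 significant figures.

17

z = ln(5/3) / ln(2.11/0.318) = 0.5108 / 1.8924 = 0.2699
c = 3 / 0.318^0.2699 = 3 / 0.734 = 4.087
S₃ = 4.087 × 186^0.2699 = 4.087 × 4.098 ≈ 16.75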